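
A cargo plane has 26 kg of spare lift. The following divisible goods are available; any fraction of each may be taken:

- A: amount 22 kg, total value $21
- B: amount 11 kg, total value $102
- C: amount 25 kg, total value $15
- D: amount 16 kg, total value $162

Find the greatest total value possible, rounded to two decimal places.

Take in order of value per unit:
- D (162/16 per unit): all 16 → value 162, running total 162.00
- B (102/11 per unit): 10 of 11 → value 10×102/11 = 92.7273, running total 254.73
Total 254.73.

254.73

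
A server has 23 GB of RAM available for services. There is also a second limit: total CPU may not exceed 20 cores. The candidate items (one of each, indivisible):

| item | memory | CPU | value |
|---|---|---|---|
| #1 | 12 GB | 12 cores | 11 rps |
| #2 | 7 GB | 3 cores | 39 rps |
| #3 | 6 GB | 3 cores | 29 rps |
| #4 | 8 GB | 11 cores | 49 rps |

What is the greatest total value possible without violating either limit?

Feasible sets respecting both limits:
- #2+#3+#4: memory 21, CPU 17, value 117
- #2+#4: memory 15, CPU 14, value 88
- #3+#4: memory 14, CPU 14, value 78
- #2+#3: memory 13, CPU 6, value 68
Best: 117 rps.

117 rps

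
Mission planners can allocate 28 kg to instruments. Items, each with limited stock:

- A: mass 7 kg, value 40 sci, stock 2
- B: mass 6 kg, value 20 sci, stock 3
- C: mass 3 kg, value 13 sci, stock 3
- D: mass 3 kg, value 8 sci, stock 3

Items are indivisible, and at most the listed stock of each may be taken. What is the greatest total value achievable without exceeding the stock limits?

127 sci

Top feasible selections:
- 2×A + 3×C + 1×D: mass 26, value 127
- 2×A + 1×B + 2×C: mass 26, value 126
Best: 127 sci.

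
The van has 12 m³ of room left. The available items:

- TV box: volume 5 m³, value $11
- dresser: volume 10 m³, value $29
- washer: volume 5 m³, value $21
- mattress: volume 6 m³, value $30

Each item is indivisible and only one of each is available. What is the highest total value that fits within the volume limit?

$51

Check high-value combinations within 12 m³:
- washer+mattress: volume 5+6=11, value 21+30=51
- TV box+mattress: volume 5+6=11, value 11+30=41
- TV box+washer: volume 5+5=10, value 11+21=32
Best: $51.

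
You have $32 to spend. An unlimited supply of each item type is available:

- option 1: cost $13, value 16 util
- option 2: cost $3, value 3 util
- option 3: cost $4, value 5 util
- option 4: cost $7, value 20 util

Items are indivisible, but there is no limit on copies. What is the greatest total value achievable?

Best value-per-unit is option 4 at 20/7; filling with it alone gives 4×20 = 80.
Optimal mix: 1×option 3 + 4×option 4 → cost 32, value 85.

85 util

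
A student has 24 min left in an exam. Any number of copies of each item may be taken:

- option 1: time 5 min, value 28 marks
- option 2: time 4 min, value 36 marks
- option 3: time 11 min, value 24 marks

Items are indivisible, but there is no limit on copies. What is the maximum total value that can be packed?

216 marks

Best value-per-unit is option 2 at 36/4, and filling with it alone uses time 6×4=24. No mix of the others beats 6×36 = 216.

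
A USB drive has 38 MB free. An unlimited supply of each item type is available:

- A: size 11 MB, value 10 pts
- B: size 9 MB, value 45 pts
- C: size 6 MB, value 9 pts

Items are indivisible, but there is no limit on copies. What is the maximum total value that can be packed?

Best value-per-unit is B at 45/9, and filling with it alone uses size 4×9=36. No mix of the others beats 4×45 = 180.

180 pts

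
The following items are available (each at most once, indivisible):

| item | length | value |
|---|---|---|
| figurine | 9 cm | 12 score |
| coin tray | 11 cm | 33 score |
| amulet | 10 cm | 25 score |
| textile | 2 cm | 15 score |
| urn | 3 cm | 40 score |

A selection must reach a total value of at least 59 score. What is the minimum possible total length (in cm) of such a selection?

13

Subsets with value ≥ 59, sorted by total length:
- amulet+urn: length 13, value 65
- coin tray+urn: length 14, value 73
Minimum length: 13 cm.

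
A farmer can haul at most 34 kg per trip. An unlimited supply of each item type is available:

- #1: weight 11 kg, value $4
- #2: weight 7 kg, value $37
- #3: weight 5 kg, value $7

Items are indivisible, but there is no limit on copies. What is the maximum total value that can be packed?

$155

Best value-per-unit is #2 at 37/7; filling with it alone gives 4×37 = 148.
Optimal mix: 4×#2 + 1×#3 → weight 33, value 155.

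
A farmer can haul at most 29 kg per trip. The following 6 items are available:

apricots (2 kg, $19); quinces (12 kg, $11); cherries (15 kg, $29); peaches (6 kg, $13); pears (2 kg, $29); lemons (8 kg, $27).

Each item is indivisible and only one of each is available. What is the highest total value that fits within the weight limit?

Check high-value combinations within 29 kg:
- apricots+cherries+pears+lemons: weight 2+15+2+8=27, value 19+29+29+27=104
- apricots+cherries+peaches+pears: weight 2+15+6+2=25, value 19+29+13+29=90
- apricots+peaches+pears+lemons: weight 2+6+2+8=18, value 19+13+29+27=88
Best: $104.

$104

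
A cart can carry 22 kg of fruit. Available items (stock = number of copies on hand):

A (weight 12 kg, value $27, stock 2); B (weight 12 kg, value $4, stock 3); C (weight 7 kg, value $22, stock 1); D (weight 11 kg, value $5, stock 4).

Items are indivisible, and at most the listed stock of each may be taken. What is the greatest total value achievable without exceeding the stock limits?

$49

Top feasible selections:
- 1×A + 1×C: weight 19, value 49
- 1×A: weight 12, value 27
- 1×C + 1×D: weight 18, value 27
- 1×B + 1×C: weight 19, value 26
Best: $49.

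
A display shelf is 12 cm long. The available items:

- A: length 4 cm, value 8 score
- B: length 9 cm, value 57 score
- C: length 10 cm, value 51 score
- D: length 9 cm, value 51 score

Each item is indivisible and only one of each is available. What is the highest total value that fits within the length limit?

57 score

This is a 0/1 knapsack; check combinations near the capacity.
- B: length 9, value 57
- D: length 9, value 51
- C: length 10, value 51
- A: length 4, value 8
Best: 57 score.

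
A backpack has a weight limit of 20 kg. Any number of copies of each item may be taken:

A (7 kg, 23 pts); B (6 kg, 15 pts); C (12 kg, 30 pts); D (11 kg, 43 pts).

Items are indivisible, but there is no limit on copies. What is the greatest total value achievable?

Best value-per-unit is D at 43/11; filling with it alone gives 1×43 = 43.
Optimal mix: 1×A + 1×D → weight 18, value 66.

66 pts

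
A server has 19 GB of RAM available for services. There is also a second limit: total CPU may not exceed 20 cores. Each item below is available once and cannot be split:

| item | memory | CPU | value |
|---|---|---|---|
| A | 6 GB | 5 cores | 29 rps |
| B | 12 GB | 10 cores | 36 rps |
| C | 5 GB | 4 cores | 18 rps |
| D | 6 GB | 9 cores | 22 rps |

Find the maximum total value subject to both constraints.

69 rps

Feasible sets respecting both limits:
- A+C+D: memory 17, CPU 18, value 69
- A+B: memory 18, CPU 15, value 65
- B+D: memory 18, CPU 19, value 58
- B+C: memory 17, CPU 14, value 54
Best: 69 rps.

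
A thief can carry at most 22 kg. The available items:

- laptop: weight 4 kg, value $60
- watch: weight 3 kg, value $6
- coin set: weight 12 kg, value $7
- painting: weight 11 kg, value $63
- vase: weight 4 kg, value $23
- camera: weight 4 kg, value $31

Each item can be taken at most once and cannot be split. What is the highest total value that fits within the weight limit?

Check high-value combinations within 22 kg:
- laptop+watch+painting+camera: weight 4+3+11+4=22, value 60+6+63+31=160
- laptop+painting+camera: weight 4+11+4=19, value 60+63+31=154
- laptop+watch+painting+vase: weight 4+3+11+4=22, value 60+6+63+23=152
Best: $160.

$160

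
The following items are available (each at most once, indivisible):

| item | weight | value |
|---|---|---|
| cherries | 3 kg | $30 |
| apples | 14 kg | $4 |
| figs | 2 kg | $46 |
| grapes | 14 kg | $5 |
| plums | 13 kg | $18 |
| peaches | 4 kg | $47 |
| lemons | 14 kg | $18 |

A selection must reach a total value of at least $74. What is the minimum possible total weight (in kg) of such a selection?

Subsets with value ≥ 74, sorted by total weight:
- cherries+figs: weight 5, value 76
- figs+peaches: weight 6, value 93
Minimum weight: 5 kg.

5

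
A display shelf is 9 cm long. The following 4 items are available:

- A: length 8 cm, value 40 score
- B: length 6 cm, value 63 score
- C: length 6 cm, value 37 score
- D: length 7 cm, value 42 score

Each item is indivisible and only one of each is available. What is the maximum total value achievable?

63 score

This is a 0/1 knapsack; check combinations near the capacity.
- B: length 6, value 63
- D: length 7, value 42
- A: length 8, value 40
- C: length 6, value 37
Best: 63 score.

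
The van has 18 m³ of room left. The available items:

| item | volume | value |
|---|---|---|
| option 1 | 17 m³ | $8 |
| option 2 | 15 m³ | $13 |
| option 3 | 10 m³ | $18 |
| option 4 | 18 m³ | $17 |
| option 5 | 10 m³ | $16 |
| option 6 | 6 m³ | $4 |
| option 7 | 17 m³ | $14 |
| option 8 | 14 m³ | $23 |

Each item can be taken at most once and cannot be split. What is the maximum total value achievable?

$23

Check high-value combinations within 18 m³:
- option 8: volume 14, value 23
- option 3+option 6: volume 10+6=16, value 18+4=22
- option 5+option 6: volume 10+6=16, value 16+4=20
Best: $23.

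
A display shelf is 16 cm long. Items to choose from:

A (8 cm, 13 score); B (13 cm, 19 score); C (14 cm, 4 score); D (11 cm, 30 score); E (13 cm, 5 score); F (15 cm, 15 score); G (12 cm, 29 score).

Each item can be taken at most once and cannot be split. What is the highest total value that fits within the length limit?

30 score

This is a 0/1 knapsack; check combinations near the capacity.
- D: length 11, value 30
- G: length 12, value 29
- B: length 13, value 19
- F: length 15, value 15
Best: 30 score.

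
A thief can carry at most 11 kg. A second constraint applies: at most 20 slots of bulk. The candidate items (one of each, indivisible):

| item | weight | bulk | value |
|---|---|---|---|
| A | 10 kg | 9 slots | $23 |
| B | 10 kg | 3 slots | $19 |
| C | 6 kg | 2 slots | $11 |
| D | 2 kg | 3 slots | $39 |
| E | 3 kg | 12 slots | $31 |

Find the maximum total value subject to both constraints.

Feasible sets respecting both limits:
- C+D+E: weight 11, bulk 17, value 81
- D+E: weight 5, bulk 15, value 70
- C+D: weight 8, bulk 5, value 50
- C+E: weight 9, bulk 14, value 42
Best: $81.

$81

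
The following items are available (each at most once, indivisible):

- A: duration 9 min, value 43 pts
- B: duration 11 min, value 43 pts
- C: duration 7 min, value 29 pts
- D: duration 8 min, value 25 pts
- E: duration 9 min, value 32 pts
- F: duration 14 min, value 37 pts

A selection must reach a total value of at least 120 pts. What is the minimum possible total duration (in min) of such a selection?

Subsets with value ≥ 120, sorted by total duration:
- A+C+D+E: duration 33, value 129
- A+B+F: duration 34, value 123
- A+B+C+D: duration 35, value 140
Minimum duration: 33 min.

33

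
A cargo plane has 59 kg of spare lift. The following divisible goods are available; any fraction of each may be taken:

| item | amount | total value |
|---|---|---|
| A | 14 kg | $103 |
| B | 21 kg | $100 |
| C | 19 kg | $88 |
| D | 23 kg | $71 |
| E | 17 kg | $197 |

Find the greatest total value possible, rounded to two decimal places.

Take in order of value per unit:
- E (197/17 per unit): all 17 → value 197, running total 197.00
- A (103/14 per unit): all 14 → value 103, running total 300.00
- B (100/21 per unit): all 21 → value 100, running total 400.00
- C (88/19 per unit): 7 of 19 → value 7×88/19 = 32.4211, running total 432.42
Total 432.42.

432.42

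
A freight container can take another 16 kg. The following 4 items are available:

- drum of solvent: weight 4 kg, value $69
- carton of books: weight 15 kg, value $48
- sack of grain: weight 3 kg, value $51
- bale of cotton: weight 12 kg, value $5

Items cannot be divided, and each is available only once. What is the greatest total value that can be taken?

$120

Check high-value combinations within 16 kg:
- drum of solvent+sack of grain: weight 4+3=7, value 69+51=120
- drum of solvent+bale of cotton: weight 4+12=16, value 69+5=74
- drum of solvent: weight 4, value 69
- sack of grain+bale of cotton: weight 3+12=15, value 51+5=56
Best: $120.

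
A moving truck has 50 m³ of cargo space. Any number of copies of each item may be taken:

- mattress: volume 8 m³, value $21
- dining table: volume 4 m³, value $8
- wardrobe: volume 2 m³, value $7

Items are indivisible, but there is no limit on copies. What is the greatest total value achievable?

$175

Best value-per-unit is wardrobe at 7/2, and filling with it alone uses volume 25×2=50. No mix of the others beats 25×7 = 175.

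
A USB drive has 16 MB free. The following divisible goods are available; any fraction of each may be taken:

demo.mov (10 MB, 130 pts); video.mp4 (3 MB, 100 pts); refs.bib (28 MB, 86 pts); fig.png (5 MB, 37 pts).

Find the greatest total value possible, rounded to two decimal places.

Take in order of value per unit:
- video.mp4 (100/3 per unit): all 3 → value 100, running total 100.00
- demo.mov (130/10 per unit): all 10 → value 130, running total 230.00
- fig.png (37/5 per unit): 3 of 5 → value 3×37/5 = 22.2000, running total 252.20
Total 252.20.

252.20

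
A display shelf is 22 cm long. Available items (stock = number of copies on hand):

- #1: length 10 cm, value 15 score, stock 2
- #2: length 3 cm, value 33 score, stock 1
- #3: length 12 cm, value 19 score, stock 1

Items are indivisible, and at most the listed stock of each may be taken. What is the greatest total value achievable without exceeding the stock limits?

Top feasible selections:
- 1×#2 + 1×#3: length 15, value 52
- 1×#1 + 1×#2: length 13, value 48
- 1×#1 + 1×#3: length 22, value 34
- 1×#2: length 3, value 33
Best: 52 score.

52 score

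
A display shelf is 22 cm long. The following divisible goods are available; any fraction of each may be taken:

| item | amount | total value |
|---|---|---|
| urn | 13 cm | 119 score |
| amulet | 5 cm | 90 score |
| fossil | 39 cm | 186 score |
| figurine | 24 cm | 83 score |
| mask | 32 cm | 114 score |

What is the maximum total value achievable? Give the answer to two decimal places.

228.08

Take in order of value per unit:
- amulet (90/5 per unit): all 5 → value 90, running total 90.00
- urn (119/13 per unit): all 13 → value 119, running total 209.00
- fossil (186/39 per unit): 4 of 39 → value 4×186/39 = 19.0769, running total 228.08
Total 228.08.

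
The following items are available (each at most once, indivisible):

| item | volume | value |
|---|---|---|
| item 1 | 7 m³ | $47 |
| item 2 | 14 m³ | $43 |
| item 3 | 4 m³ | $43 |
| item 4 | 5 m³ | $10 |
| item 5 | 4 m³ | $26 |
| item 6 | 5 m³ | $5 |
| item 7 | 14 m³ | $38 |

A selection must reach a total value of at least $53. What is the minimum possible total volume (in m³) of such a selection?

8

Subsets with value ≥ 53, sorted by total volume:
- item 3+item 5: volume 8, value 69
- item 3+item 4: volume 9, value 53
Minimum volume: 8 m³.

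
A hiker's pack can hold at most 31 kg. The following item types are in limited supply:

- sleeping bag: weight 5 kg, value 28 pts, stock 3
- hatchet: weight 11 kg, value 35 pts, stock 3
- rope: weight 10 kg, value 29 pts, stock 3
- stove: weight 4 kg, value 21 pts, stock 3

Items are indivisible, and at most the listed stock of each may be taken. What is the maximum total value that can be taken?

Best selections within weight 31 and stock limits:
- 3×sleeping bag + 3×stove: weight 27, value 147
- 3×sleeping bag + 1×hatchet + 1×stove: weight 30, value 140
Best: 147 pts.

147 pts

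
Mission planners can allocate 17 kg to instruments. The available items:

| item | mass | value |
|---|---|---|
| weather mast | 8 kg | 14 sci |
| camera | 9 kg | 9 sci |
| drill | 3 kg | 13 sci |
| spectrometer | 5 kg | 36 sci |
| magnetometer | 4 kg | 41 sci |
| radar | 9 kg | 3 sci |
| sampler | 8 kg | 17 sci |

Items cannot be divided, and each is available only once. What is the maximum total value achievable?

94 sci

Check high-value combinations within 17 kg:
- spectrometer+magnetometer+sampler: mass 5+4+8=17, value 36+41+17=94
- weather mast+spectrometer+magnetometer: mass 8+5+4=17, value 14+36+41=91
- drill+spectrometer+magnetometer: mass 3+5+4=12, value 13+36+41=90
- spectrometer+magnetometer: mass 5+4=9, value 36+41=77
Best: 94 sci.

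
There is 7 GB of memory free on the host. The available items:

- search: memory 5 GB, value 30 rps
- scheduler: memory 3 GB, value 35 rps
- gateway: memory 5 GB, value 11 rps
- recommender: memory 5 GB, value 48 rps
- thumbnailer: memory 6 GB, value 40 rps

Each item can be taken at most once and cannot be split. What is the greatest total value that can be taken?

Check high-value combinations within 7 GB:
- recommender: memory 5, value 48
- thumbnailer: memory 6, value 40
- scheduler: memory 3, value 35
- search: memory 5, value 30
Best: 48 rps.

48 rps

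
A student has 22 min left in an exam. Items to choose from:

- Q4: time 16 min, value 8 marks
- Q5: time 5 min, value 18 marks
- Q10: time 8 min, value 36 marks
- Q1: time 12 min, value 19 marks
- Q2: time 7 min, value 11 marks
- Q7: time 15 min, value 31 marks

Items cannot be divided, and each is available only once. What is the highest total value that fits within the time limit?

Check high-value combinations within 22 min:
- Q5+Q10+Q2: time 5+8+7=20, value 18+36+11=65
- Q10+Q1: time 8+12=20, value 36+19=55
- Q5+Q10: time 5+8=13, value 18+36=54
- Q5+Q7: time 5+15=20, value 18+31=49
- Q10+Q2: time 8+7=15, value 36+11=47
Best: 65 marks.

65 marks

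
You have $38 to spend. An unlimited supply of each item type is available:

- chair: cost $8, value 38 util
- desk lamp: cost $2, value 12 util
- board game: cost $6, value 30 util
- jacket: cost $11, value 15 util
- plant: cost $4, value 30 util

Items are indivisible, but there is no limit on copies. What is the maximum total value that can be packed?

282 util

Best value-per-unit is plant at 30/4; filling with it alone gives 9×30 = 270.
Optimal mix: 1×desk lamp + 9×plant → cost 38, value 282.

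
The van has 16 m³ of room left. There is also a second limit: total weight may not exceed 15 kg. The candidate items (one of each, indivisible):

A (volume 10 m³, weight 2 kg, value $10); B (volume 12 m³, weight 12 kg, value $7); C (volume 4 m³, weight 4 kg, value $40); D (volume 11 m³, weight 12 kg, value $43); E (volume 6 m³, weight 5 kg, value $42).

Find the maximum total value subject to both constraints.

Feasible sets respecting both limits:
- C+E: volume 10, weight 9, value 82
- A+E: volume 16, weight 7, value 52
- A+C: volume 14, weight 6, value 50
- D: volume 11, weight 12, value 43
Best: $82.

$82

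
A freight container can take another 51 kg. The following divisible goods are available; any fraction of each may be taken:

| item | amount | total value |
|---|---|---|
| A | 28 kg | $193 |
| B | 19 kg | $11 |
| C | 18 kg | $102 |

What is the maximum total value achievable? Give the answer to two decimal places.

Take in order of value per unit:
- A (193/28 per unit): all 28 → value 193, running total 193.00
- C (102/18 per unit): all 18 → value 102, running total 295.00
- B (11/19 per unit): 5 of 19 → value 5×11/19 = 2.8947, running total 297.89
Total 297.89.

297.89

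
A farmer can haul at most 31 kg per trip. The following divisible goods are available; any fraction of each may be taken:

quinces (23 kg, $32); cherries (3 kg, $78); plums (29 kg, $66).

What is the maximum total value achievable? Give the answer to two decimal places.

Take in order of value per unit:
- cherries (78/3 per unit): all 3 → value 78, running total 78.00
- plums (66/29 per unit): 28 of 29 → value 28×66/29 = 63.7241, running total 141.72
Total 141.72.

141.72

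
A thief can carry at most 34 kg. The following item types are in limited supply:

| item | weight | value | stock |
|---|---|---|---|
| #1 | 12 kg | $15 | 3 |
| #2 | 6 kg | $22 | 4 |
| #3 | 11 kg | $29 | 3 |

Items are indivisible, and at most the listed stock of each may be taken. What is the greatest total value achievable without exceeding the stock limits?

Best selections within weight 34 and stock limits:
- 2×#2 + 2×#3: weight 34, value 102
- 3×#2 + 1×#3: weight 29, value 95
Best: $102.

$102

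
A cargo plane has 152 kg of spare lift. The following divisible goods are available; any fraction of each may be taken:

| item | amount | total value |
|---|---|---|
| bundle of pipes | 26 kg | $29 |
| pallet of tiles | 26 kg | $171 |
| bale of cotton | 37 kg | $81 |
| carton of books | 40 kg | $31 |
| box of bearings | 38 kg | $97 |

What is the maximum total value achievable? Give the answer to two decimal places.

Take in order of value per unit:
- pallet of tiles (171/26 per unit): all 26 → value 171, running total 171.00
- box of bearings (97/38 per unit): all 38 → value 97, running total 268.00
- bale of cotton (81/37 per unit): all 37 → value 81, running total 349.00
- bundle of pipes (29/26 per unit): all 26 → value 29, running total 378.00
- carton of books (31/40 per unit): 25 of 40 → value 25×31/40 = 19.3750, running total 397.38
Total 397.38.

397.38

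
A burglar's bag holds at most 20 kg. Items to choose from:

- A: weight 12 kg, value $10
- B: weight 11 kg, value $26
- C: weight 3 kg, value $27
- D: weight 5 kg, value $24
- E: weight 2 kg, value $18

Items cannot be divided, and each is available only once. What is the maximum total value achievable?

$77

This is a 0/1 knapsack; check combinations near the capacity.
- B+C+D: weight 11+3+5=19, value 26+27+24=77
- B+C+E: weight 11+3+2=16, value 26+27+18=71
- C+D+E: weight 3+5+2=10, value 27+24+18=69
Best: $77.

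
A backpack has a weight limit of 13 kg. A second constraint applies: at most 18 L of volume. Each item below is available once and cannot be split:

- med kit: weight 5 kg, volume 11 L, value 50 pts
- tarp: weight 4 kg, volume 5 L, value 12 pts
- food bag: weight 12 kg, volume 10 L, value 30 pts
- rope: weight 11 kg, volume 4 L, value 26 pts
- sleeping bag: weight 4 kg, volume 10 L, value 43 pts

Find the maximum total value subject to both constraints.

62 pts

Feasible sets respecting both limits:
- med kit+tarp: weight 9, volume 16, value 62
- tarp+sleeping bag: weight 8, volume 15, value 55
- med kit: weight 5, volume 11, value 50
- sleeping bag: weight 4, volume 10, value 43
Best: 62 pts.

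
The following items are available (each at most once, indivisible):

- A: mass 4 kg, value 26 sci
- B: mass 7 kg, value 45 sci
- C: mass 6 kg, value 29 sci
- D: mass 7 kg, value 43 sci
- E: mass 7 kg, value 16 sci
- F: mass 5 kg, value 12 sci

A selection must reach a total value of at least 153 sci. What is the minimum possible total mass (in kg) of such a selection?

Subsets with value ≥ 153, sorted by total mass:
- A+B+C+D+F: mass 29, value 155
- A+B+C+D+E: mass 31, value 159
- A+B+C+D+E+F: mass 36, value 171
Minimum mass: 29 kg.

29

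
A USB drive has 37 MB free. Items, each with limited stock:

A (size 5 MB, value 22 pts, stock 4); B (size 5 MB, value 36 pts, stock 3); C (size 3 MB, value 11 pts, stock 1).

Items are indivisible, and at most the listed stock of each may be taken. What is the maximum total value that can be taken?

196 pts

Top feasible selections:
- 4×A + 3×B: size 35, value 196
- 3×A + 3×B + 1×C: size 33, value 185
- 3×A + 3×B: size 30, value 174
- 4×A + 2×B + 1×C: size 33, value 171
Best: 196 pts.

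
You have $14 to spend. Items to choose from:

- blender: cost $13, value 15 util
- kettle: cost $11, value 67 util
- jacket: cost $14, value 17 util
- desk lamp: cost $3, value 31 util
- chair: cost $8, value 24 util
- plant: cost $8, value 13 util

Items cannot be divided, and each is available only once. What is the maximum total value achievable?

98 util

Check high-value combinations within $14:
- kettle+desk lamp: cost 11+3=14, value 67+31=98
- kettle: cost 11, value 67
- desk lamp+chair: cost 3+8=11, value 31+24=55
- desk lamp+plant: cost 3+8=11, value 31+13=44
- desk lamp: cost 3, value 31
Best: 98 util.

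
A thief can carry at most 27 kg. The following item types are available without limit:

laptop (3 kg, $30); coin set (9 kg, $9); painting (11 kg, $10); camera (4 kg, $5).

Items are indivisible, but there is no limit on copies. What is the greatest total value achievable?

$270

Best value-per-unit is laptop at 30/3, and filling with it alone uses weight 9×3=27. No mix of the others beats 9×30 = 270.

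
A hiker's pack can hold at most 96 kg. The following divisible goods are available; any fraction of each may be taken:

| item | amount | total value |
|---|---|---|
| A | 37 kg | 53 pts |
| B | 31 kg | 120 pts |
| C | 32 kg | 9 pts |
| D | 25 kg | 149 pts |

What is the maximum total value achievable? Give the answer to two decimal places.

322.84

Take in order of value per unit:
- D (149/25 per unit): all 25 → value 149, running total 149.00
- B (120/31 per unit): all 31 → value 120, running total 269.00
- A (53/37 per unit): all 37 → value 53, running total 322.00
- C (9/32 per unit): 3 of 32 → value 3×9/32 = 0.8438, running total 322.84
Total 322.84.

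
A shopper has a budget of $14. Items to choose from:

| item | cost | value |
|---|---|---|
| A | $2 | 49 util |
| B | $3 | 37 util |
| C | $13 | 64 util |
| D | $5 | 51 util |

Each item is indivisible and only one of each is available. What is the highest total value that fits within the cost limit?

137 util

This is a 0/1 knapsack; check combinations near the capacity.
- A+B+D: cost 2+3+5=10, value 49+37+51=137
- A+D: cost 2+5=7, value 49+51=100
- B+D: cost 3+5=8, value 37+51=88
- A+B: cost 2+3=5, value 49+37=86
Best: 137 util.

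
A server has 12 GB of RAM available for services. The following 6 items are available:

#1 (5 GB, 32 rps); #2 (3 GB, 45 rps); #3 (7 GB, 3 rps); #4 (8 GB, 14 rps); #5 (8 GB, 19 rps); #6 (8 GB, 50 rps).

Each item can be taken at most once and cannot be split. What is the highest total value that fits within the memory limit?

95 rps

Check high-value combinations within 12 GB:
- #2+#6: memory 3+8=11, value 45+50=95
- #1+#2: memory 5+3=8, value 32+45=77
- #2+#5: memory 3+8=11, value 45+19=64
- #2+#4: memory 3+8=11, value 45+14=59
Best: 95 rps.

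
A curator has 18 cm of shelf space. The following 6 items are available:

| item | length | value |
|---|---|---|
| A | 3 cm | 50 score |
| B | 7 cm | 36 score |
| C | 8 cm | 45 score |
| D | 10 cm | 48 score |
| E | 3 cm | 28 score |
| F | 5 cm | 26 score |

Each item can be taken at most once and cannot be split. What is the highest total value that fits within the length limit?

140 score

Check high-value combinations within 18 cm:
- A+B+E+F: length 3+7+3+5=18, value 50+36+28+26=140
- A+B+C: length 3+7+8=18, value 50+36+45=131
- A+D+E: length 3+10+3=16, value 50+48+28=126
- A+D+F: length 3+10+5=18, value 50+48+26=124
- A+C+E: length 3+8+3=14, value 50+45+28=123
Best: 140 score.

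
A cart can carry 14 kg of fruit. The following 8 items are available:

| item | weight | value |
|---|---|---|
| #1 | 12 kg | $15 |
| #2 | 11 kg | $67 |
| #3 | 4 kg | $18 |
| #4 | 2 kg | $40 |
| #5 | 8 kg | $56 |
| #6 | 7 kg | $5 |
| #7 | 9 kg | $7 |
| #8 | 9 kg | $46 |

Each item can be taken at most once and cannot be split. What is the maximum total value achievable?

Check high-value combinations within 14 kg:
- #3+#4+#5: weight 4+2+8=14, value 18+40+56=114
- #2+#4: weight 11+2=13, value 67+40=107
- #4+#5: weight 2+8=10, value 40+56=96
- #4+#8: weight 2+9=11, value 40+46=86
Best: $114.

$114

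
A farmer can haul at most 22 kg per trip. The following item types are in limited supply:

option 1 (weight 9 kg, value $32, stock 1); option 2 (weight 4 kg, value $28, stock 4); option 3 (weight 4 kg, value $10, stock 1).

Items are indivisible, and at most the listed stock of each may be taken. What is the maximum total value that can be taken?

Top feasible selections:
- 4×option 2 + 1×option 3: weight 20, value 122
- 1×option 1 + 3×option 2: weight 21, value 116
Best: $122.

$122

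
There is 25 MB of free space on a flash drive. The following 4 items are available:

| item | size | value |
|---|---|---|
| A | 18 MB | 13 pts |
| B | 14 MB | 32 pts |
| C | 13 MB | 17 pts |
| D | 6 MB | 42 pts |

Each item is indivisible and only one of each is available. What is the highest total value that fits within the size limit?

74 pts

Check high-value combinations within 25 MB:
- B+D: size 14+6=20, value 32+42=74
- C+D: size 13+6=19, value 17+42=59
- A+D: size 18+6=24, value 13+42=55
- D: size 6, value 42
- B: size 14, value 32
Best: 74 pts.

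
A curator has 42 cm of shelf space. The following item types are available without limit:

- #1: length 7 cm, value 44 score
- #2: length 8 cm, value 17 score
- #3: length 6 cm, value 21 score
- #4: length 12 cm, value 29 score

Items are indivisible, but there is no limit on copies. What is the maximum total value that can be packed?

Best value-per-unit is #1 at 44/7, and filling with it alone uses length 6×7=42. No mix of the others beats 6×44 = 264.

264 score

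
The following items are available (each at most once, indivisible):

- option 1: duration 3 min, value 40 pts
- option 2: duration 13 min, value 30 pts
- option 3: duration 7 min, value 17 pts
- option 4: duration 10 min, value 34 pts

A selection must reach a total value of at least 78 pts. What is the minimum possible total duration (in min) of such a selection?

20

Subsets with value ≥ 78, sorted by total duration:
- option 1+option 3+option 4: duration 20, value 91
- option 1+option 2+option 3: duration 23, value 87
- option 1+option 2+option 4: duration 26, value 104
Minimum duration: 20 min.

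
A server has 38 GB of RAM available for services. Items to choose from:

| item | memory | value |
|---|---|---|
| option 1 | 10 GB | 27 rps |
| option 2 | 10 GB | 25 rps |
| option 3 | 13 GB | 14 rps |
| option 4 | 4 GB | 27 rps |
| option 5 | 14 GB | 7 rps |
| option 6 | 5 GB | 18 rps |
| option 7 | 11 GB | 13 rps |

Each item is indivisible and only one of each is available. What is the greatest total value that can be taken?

Check high-value combinations within 38 GB:
- option 1+option 2+option 4+option 6: memory 10+10+4+5=29, value 27+25+27+18=97
- option 1+option 2+option 3+option 4: memory 10+10+13+4=37, value 27+25+14+27=93
- option 1+option 2+option 4+option 7: memory 10+10+4+11=35, value 27+25+27+13=92
Best: 97 rps.

97 rps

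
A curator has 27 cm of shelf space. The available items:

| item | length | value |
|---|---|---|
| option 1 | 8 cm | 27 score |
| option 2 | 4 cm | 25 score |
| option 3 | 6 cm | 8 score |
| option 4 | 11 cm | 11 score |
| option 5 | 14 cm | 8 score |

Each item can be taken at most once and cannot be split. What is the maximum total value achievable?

63 score

This is a 0/1 knapsack; check combinations near the capacity.
- option 1+option 2+option 4: length 8+4+11=23, value 27+25+11=63
- option 1+option 2+option 3: length 8+4+6=18, value 27+25+8=60
- option 1+option 2+option 5: length 8+4+14=26, value 27+25+8=60
Best: 63 score.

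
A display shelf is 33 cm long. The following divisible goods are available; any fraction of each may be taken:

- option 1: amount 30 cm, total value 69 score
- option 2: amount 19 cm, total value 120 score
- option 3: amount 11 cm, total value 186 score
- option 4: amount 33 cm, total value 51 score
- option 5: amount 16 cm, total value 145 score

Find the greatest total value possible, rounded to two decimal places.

368.89

Take in order of value per unit:
- option 3 (186/11 per unit): all 11 → value 186, running total 186.00
- option 5 (145/16 per unit): all 16 → value 145, running total 331.00
- option 2 (120/19 per unit): 6 of 19 → value 6×120/19 = 37.8947, running total 368.89
Total 368.89.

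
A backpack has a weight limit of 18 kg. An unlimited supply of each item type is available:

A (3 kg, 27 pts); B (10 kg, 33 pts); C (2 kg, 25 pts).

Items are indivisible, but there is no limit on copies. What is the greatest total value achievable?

Best value-per-unit is C at 25/2, and filling with it alone uses weight 9×2=18. No mix of the others beats 9×25 = 225.

225 pts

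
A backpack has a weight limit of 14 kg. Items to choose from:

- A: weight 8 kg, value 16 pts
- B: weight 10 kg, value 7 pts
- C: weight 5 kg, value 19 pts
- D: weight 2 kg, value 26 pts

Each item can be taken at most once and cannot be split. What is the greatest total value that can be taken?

45 pts

Check high-value combinations within 14 kg:
- C+D: weight 5+2=7, value 19+26=45
- A+D: weight 8+2=10, value 16+26=42
- A+C: weight 8+5=13, value 16+19=35
Best: 45 pts.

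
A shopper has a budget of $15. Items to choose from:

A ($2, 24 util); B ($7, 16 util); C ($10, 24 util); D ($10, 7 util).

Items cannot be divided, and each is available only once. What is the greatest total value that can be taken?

Check high-value combinations within $15:
- A+C: cost 2+10=12, value 24+24=48
- A+B: cost 2+7=9, value 24+16=40
- A+D: cost 2+10=12, value 24+7=31
- A: cost 2, value 24
- C: cost 10, value 24
Best: 48 util.

48 util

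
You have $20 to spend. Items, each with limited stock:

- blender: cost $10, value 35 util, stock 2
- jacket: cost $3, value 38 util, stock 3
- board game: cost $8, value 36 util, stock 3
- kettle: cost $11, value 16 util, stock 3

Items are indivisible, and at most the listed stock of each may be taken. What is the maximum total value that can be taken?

Top feasible selections:
- 3×jacket + 1×board game: cost 17, value 150
- 1×blender + 3×jacket: cost 19, value 149
Best: 150 util.

150 util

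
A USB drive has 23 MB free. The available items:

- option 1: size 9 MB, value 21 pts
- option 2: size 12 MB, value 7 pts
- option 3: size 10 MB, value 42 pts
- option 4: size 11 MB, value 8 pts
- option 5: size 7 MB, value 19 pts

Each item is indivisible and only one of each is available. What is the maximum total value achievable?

63 pts

Check high-value combinations within 23 MB:
- option 1+option 3: size 9+10=19, value 21+42=63
- option 3+option 5: size 10+7=17, value 42+19=61
- option 3+option 4: size 10+11=21, value 42+8=50
Best: 63 pts.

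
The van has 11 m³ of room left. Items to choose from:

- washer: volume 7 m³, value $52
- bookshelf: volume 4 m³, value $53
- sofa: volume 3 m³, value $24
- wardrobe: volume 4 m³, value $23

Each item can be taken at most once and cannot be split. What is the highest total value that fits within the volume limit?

$105

Check high-value combinations within 11 m³:
- washer+bookshelf: volume 7+4=11, value 52+53=105
- bookshelf+sofa+wardrobe: volume 4+3+4=11, value 53+24+23=100
- bookshelf+sofa: volume 4+3=7, value 53+24=77
Best: $105.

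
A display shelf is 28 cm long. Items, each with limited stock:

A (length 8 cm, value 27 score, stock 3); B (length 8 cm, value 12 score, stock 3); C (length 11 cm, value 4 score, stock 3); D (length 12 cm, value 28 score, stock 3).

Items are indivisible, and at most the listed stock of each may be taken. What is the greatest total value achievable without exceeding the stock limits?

82 score

Top feasible selections:
- 2×A + 1×D: length 28, value 82
- 3×A: length 24, value 81
- 1×A + 1×B + 1×D: length 28, value 67
Best: 82 score.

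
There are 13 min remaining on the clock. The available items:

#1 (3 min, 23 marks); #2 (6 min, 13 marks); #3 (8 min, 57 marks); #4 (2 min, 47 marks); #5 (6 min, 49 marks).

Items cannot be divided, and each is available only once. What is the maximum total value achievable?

Check high-value combinations within 13 min:
- #1+#3+#4: time 3+8+2=13, value 23+57+47=127
- #1+#4+#5: time 3+2+6=11, value 23+47+49=119
- #3+#4: time 8+2=10, value 57+47=104
- #4+#5: time 2+6=8, value 47+49=96
Best: 127 marks.

127 marks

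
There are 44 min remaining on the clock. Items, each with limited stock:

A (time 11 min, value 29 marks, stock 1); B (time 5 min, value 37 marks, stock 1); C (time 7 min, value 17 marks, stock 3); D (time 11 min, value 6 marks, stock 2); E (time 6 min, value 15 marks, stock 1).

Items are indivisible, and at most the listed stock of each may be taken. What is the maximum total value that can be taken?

Best selections within time 44 and stock limits:
- 1×A + 1×B + 3×C + 1×E: time 43, value 132
- 1×A + 1×B + 3×C: time 37, value 117
- 1×A + 1×B + 2×C + 1×E: time 36, value 115
- 1×B + 3×C + 1×D + 1×E: time 43, value 109
Best: 132 marks.

132 marks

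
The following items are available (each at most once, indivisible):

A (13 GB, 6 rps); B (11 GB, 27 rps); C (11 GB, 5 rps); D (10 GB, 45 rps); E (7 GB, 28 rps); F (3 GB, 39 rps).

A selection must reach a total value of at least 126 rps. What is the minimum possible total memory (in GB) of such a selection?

31

Subsets with value ≥ 126, sorted by total memory:
- B+D+E+F: memory 31, value 139
- B+C+D+E+F: memory 42, value 144
Minimum memory: 31 GB.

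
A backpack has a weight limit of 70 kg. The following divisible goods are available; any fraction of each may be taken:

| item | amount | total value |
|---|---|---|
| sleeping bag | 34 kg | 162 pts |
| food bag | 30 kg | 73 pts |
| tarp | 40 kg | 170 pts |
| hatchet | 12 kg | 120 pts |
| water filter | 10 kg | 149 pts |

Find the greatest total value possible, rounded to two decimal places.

490.50

Take in order of value per unit:
- water filter (149/10 per unit): all 10 → value 149, running total 149.00
- hatchet (120/12 per unit): all 12 → value 120, running total 269.00
- sleeping bag (162/34 per unit): all 34 → value 162, running total 431.00
- tarp (170/40 per unit): 14 of 40 → value 14×170/40 = 59.5000, running total 490.50
Total 490.50.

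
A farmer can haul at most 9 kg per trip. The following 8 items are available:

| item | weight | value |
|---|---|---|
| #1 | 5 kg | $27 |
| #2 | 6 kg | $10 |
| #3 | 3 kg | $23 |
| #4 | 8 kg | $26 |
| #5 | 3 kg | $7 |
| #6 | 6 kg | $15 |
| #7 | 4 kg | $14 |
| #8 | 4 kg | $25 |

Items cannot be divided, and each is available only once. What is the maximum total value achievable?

$52

Check high-value combinations within 9 kg:
- #1+#8: weight 5+4=9, value 27+25=52
- #1+#3: weight 5+3=8, value 27+23=50
- #3+#8: weight 3+4=7, value 23+25=48
- #1+#7: weight 5+4=9, value 27+14=41
Best: $52.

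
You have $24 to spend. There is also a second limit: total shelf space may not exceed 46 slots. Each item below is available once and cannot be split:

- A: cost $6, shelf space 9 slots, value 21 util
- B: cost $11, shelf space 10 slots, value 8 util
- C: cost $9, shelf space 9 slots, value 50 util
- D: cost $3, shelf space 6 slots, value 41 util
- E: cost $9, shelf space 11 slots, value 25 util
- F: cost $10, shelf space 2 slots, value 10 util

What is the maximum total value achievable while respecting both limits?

Feasible sets respecting both limits:
- C+D+E: cost 21, shelf space 26, value 116
- A+C+D: cost 18, shelf space 24, value 112
- C+D+F: cost 22, shelf space 17, value 101
Best: 116 util.

116 util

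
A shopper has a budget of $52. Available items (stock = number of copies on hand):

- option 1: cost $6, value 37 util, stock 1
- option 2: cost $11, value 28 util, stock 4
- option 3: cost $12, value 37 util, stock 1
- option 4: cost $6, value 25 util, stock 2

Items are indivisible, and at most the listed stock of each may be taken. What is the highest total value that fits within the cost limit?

Best selections within cost 52 and stock limits:
- 1×option 1 + 2×option 2 + 1×option 3 + 2×option 4: cost 52, value 180
- 1×option 1 + 3×option 2 + 2×option 4: cost 51, value 171
Best: 180 util.

180 util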